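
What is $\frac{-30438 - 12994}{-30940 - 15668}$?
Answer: $\frac{5429}{5826} \approx 0.93186$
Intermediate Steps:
$\frac{-30438 - 12994}{-30940 - 15668} = - \frac{43432}{-46608} = \left(-43432\right) \left(- \frac{1}{46608}\right) = \frac{5429}{5826}$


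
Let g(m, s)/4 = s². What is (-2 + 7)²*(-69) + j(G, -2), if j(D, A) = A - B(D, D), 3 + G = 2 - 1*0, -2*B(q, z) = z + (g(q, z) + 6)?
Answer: -3445/2 ≈ -1722.5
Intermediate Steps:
g(m, s) = 4*s²
B(q, z) = -3 - 2*z² - z/2 (B(q, z) = -(z + (4*z² + 6))/2 = -(z + (6 + 4*z²))/2 = -(6 + z + 4*z²)/2 = -3 - 2*z² - z/2)
G = -1 (G = -3 + (2 - 1*0) = -3 + (2 + 0) = -3 + 2 = -1)
j(D, A) = 3 + A + D/2 + 2*D² (j(D, A) = A - (-3 - 2*D² - D/2) = A + (3 + D/2 + 2*D²) = 3 + A + D/2 + 2*D²)
(-2 + 7)²*(-69) + j(G, -2) = (-2 + 7)²*(-69) + (3 - 2 + (½)*(-1) + 2*(-1)²) = 5²*(-69) + (3 - 2 - ½ + 2*1) = 25*(-69) + (3 - 2 - ½ + 2) = -1725 + 5/2 = -3445/2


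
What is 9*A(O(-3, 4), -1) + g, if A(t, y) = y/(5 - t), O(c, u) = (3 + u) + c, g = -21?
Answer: -30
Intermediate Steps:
O(c, u) = 3 + c + u
9*A(O(-3, 4), -1) + g = 9*(-1*(-1)/(-5 + (3 - 3 + 4))) - 21 = 9*(-1*(-1)/(-5 + 4)) - 21 = 9*(-1*(-1)/(-1)) - 21 = 9*(-1*(-1)*(-1)) - 21 = 9*(-1) - 21 = -9 - 21 = -30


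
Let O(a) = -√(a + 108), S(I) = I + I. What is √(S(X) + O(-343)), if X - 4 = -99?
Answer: √(-190 - I*√235) ≈ 0.55562 - 13.795*I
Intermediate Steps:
X = -95 (X = 4 - 99 = -95)
S(I) = 2*I
O(a) = -√(108 + a)
√(S(X) + O(-343)) = √(2*(-95) - √(108 - 343)) = √(-190 - √(-235)) = √(-190 - I*√235)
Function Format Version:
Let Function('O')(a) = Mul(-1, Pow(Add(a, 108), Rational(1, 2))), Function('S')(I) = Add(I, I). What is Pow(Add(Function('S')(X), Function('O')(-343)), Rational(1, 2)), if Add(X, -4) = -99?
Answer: Pow(Add(-190, Mul(-1, I, Pow(235, Rational(1, 2)))), Rational(1, 2)) ≈ Add(0.55562, Mul(-13.795, I))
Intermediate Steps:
X = -95 (X = Add(4, -99) = -95)
Function('S')(I) = Mul(2, I)
Function('O')(a) = Mul(-1, Pow(Add(108, a), Rational(1, 2)))
Pow(Add(Function('S')(X), Function('O')(-343)), Rational(1, 2)) = Pow(Add(Mul(2, -95), Mul(-1, Pow(Add(108, -343), Rational(1, 2)))), Rational(1, 2)) = Pow(Add(-190, Mul(-1, Pow(-235, Rational(1, 2)))), Rational(1, 2)) = Pow(Add(-190, Mul(-1, Mul(I, Pow(235, Rational(1, 2))))), Rational(1, 2)) = Pow(Add(-190, Mul(-1, I, Pow(235, Rational(1, 2)))), Rational(1, 2))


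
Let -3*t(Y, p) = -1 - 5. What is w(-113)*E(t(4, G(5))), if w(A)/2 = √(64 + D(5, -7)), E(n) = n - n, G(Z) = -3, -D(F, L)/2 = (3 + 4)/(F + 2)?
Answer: 0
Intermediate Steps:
D(F, L) = -14/(2 + F) (D(F, L) = -2*(3 + 4)/(F + 2) = -14/(2 + F))
t(Y, p) = 2 (t(Y, p) = -(-1 - 5)/3 = -⅓*(-6) = 2)
E(n) = 0
w(A) = 2*√62 (w(A) = 2*√(64 - 14/(2 + 5)) = 2*√(64 - 14/7) = 2*√(64 - 14*⅐) = 2*√(64 - 2) = 2*√62)
w(-113)*E(t(4, G(5))) = (2*√62)*0 = 0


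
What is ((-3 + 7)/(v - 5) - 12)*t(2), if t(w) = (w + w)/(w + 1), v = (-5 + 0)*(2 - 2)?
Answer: -256/15 ≈ -17.067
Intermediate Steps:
v = 0 (v = -5*0 = 0)
t(w) = 2*w/(1 + w) (t(w) = (2*w)/(1 + w) = 2*w/(1 + w))
((-3 + 7)/(v - 5) - 12)*t(2) = ((-3 + 7)/(0 - 5) - 12)*(2*2/(1 + 2)) = (4/(-5) - 12)*(2*2/3) = (4*(-1/5) - 12)*(2*2*(1/3)) = (-4/5 - 12)*(4/3) = -64/5*4/3 = -256/15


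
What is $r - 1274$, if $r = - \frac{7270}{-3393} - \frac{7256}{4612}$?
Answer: $- \frac{4981824938}{3912129} \approx -1273.4$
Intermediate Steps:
$r = \frac{2227408}{3912129}$ ($r = \left(-7270\right) \left(- \frac{1}{3393}\right) - \frac{1814}{1153} = \frac{7270}{3393} - \frac{1814}{1153} = \frac{2227408}{3912129} \approx 0.56936$)
$r - 1274 = \frac{2227408}{3912129} - 1274 = - \frac{4981824938}{3912129}$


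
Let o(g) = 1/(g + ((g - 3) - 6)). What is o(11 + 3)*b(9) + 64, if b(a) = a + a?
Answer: 1234/19 ≈ 64.947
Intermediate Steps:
b(a) = 2*a
o(g) = 1/(-9 + 2*g) (o(g) = 1/(g + ((-3 + g) - 6)) = 1/(g + (-9 + g)) = 1/(-9 + 2*g))
o(11 + 3)*b(9) + 64 = (2*9)/(-9 + 2*(11 + 3)) + 64 = 18/(-9 + 2*14) + 64 = 18/(-9 + 28) + 64 = 18/19 + 64 = 1234/19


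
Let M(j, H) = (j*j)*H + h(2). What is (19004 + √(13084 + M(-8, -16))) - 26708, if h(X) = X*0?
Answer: -7704 + 6*√335 ≈ -7594.2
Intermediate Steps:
h(X) = 0
M(j, H) = H*j² (M(j, H) = (j*j)*H + 0 = j²*H + 0 = H*j² + 0 = H*j²)
(19004 + √(13084 + M(-8, -16))) - 26708 = (19004 + √(13084 - 16*(-8)²)) - 26708 = (19004 + √(13084 - 16*64)) - 26708 = (19004 + √(13084 - 1024)) - 26708 = (19004 + √12060) - 26708 = (19004 + 6*√335) - 26708 = -7704 + 6*√335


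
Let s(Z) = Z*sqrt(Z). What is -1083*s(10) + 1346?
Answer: 1346 - 10830*sqrt(10) ≈ -32902.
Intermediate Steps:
s(Z) = Z**(3/2)
-1083*s(10) + 1346 = -10830*sqrt(10) + 1346 = 1346 - 10830*sqrt(10)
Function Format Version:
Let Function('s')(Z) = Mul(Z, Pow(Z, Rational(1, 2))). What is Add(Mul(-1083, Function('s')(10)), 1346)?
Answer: Add(1346, Mul(-10830, Pow(10, Rational(1, 2)))) ≈ -32902.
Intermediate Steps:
Function('s')(Z) = Pow(Z, Rational(3, 2))
Add(Mul(-1083, Function('s')(10)), 1346) = Add(Mul(-1083, Pow(10, Rational(3, 2))), 1346) = Add(Mul(-1083, Mul(10, Pow(10, Rational(1, 2)))), 1346) = Add(Mul(-10830, Pow(10, Rational(1, 2))), 1346) = Add(1346, Mul(-10830, Pow(10, Rational(1, 2))))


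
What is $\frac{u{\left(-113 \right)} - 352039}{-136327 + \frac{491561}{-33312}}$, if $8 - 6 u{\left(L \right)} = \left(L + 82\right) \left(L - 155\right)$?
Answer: $\frac{11773204768}{4541816585} \approx 2.5922$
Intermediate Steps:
$u{\left(L \right)} = \frac{4}{3} - \frac{\left(-155 + L\right) \left(82 + L\right)}{6}$ ($u{\left(L \right)} = \frac{4}{3} - \frac{\left(L + 82\right) \left(L - 155\right)}{6} = \frac{4}{3} - \frac{\left(82 + L\right) \left(-155 + L\right)}{6} = \frac{4}{3} - \frac{\left(-155 + L\right) \left(82 + L\right)}{6}$)
$\frac{u{\left(-113 \right)} - 352039}{-136327 + \frac{491561}{-33312}} = \frac{\left(\frac{6359}{3} - \frac{\left(-113\right)^{2}}{6} + \frac{73}{6} \left(-113\right)\right) - 352039}{-136327 + \frac{491561}{-33312}} = \frac{\left(\frac{6359}{3} - \frac{12769}{6} - \frac{8249}{6}\right) - 352039}{-136327 + 491561 \left(- \frac{1}{33312}\right)} = \frac{\left(\frac{6359}{3} - \frac{12769}{6} - \frac{8249}{6}\right) - 352039}{-136327 - \frac{491561}{33312}} = \frac{- \frac{4150}{3} - 352039}{- \frac{4541816585}{33312}} = \left(- \frac{1060267}{3}\right) \left(- \frac{33312}{4541816585}\right) = \frac{11773204768}{4541816585}$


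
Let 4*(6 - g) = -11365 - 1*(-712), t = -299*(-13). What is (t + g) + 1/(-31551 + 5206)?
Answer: 690897621/105380 ≈ 6556.3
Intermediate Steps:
t = 3887
g = 10677/4 (g = 6 - (-11365 - 1*(-712))/4 = 6 - (-11365 + 712)/4 = 6 - ¼*(-10653) = 6 + 10653/4 = 10677/4 ≈ 2669.3)
(t + g) + 1/(-31551 + 5206) = (3887 + 10677/4) + 1/(-31551 + 5206) = 26225/4 + 1/(-26345) = 26225/4 - 1/26345 = 690897621/105380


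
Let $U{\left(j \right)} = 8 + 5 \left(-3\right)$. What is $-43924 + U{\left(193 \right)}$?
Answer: $-43931$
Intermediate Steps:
$U{\left(j \right)} = -7$ ($U{\left(j \right)} = 8 - 15 = -7$)
$-43924 + U{\left(193 \right)} = -43924 - 7 = -43931$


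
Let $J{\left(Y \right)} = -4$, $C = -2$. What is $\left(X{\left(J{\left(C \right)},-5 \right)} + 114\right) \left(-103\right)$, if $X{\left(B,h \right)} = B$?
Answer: $-11330$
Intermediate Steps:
$\left(X{\left(J{\left(C \right)},-5 \right)} + 114\right) \left(-103\right) = \left(-4 + 114\right) \left(-103\right) = 110 \left(-103\right) = -11330$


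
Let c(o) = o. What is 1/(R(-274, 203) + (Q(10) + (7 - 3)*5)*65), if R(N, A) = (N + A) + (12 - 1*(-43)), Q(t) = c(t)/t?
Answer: 1/1349 ≈ 0.00074129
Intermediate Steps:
Q(t) = 1 (Q(t) = t/t = 1)
R(N, A) = 55 + A + N (R(N, A) = (A + N) + (12 + 43) = (A + N) + 55 = 55 + A + N)
1/(R(-274, 203) + (Q(10) + (7 - 3)*5)*65) = 1/((55 + 203 - 274) + (1 + (7 - 3)*5)*65) = 1/(-16 + (1 + 4*5)*65) = 1/(-16 + (1 + 20)*65) = 1/(-16 + 21*65) = 1/(-16 + 1365) = 1/1349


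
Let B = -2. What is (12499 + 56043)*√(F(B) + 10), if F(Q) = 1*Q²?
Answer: 68542*√14 ≈ 2.5646e+5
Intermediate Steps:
F(Q) = Q²
(12499 + 56043)*√(F(B) + 10) = (12499 + 56043)*√((-2)² + 10) = 68542*√(4 + 10) = 68542*√14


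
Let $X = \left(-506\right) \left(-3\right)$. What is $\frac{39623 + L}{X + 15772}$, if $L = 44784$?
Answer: $\frac{84407}{17290} \approx 4.8818$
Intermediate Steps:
$X = 1518$
$\frac{39623 + L}{X + 15772} = \frac{39623 + 44784}{1518 + 15772} = \frac{84407}{17290}$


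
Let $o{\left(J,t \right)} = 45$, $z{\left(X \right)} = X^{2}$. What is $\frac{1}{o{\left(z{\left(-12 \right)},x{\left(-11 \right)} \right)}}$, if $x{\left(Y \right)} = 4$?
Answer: $\frac{1}{45} \approx 0.022222$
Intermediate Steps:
$\frac{1}{o{\left(z{\left(-12 \right)},x{\left(-11 \right)} \right)}} = \frac{1}{45}$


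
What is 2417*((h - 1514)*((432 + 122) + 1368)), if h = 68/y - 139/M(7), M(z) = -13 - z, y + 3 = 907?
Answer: -7910691733331/1130 ≈ -7.0006e+9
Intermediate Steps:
y = 904 (y = -3 + 907 = 904)
h = 15877/2260 (h = 68/904 - 139/(-13 - 1*7) = 68*(1/904) - 139/(-13 - 7) = 17/226 - 139/(-20) = 17/226 - 139*(-1/20) = 17/226 + 139/20 = 15877/2260 ≈ 7.0252)
2417*((h - 1514)*((432 + 122) + 1368)) = 2417*((15877/2260 - 1514)*((432 + 122) + 1368)) = 2417*(-3405763*(554 + 1368)/2260) = 2417*(-3405763/2260*1922) = 2417*(-3272938243/1130) = -7910691733331/1130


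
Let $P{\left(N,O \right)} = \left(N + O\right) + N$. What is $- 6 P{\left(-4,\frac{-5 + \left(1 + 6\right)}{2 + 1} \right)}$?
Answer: $44$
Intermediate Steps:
$P{\left(N,O \right)} = O + 2 N$
$- 6 P{\left(-4,\frac{-5 + \left(1 + 6\right)}{2 + 1} \right)} = - 6 \left(\frac{-5 + \left(1 + 6\right)}{2 + 1} + 2 \left(-4\right)\right) = - 6 \left(\frac{-5 + 7}{3} - 8\right) = - 6 \left(2 \cdot \frac{1}{3} - 8\right) = - 6 \left(\frac{2}{3} - 8\right) = \left(-6\right) \left(- \frac{22}{3}\right) = 44$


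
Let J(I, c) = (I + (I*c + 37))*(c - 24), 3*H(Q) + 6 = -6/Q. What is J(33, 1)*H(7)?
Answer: 37904/7 ≈ 5414.9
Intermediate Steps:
H(Q) = -2 - 2/Q (H(Q) = -2 + (-6/Q)/3 = -2 - 2/Q)
J(I, c) = (-24 + c)*(37 + I + I*c) (J(I, c) = (I + (37 + I*c))*(-24 + c) = (37 + I + I*c)*(-24 + c) = (-24 + c)*(37 + I + I*c))
J(33, 1)*H(7) = (-888 - 24*33 + 37*1 + 33*1**2 - 23*33*1)*(-2 - 2/7) = (-888 - 792 + 37 + 33*1 - 759)*(-2 - 2*1/7) = (-888 - 792 + 37 + 33 - 759)*(-2 - 2/7) = -2369*(-16/7) = 37904/7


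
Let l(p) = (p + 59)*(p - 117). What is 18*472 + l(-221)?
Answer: 63252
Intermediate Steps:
l(p) = (-117 + p)*(59 + p) (l(p) = (59 + p)*(-117 + p) = (-117 + p)*(59 + p))
18*472 + l(-221) = 18*472 + (-6903 + (-221)² - 58*(-221)) = 8496 + (-6903 + 48841 + 12818) = 8496 + 54756 = 63252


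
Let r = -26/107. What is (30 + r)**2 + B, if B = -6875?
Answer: -68574019/11449 ≈ -5989.5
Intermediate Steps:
r = -26/107 (r = -26*1/107 = -26/107 ≈ -0.24299)
(30 + r)**2 + B = (30 - 26/107)**2 - 6875 = (3184/107)**2 - 6875 = 10137856/11449 - 6875 = -68574019/11449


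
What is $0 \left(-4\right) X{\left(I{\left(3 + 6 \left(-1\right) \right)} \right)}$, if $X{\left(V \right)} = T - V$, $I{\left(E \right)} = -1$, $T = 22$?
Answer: $0$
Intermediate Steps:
$X{\left(V \right)} = 22 - V$
$0 \left(-4\right) X{\left(I{\left(3 + 6 \left(-1\right) \right)} \right)} = 0 \left(-4\right) \left(22 - -1\right) = 0 \left(22 + 1\right) = 0 \cdot 23 = 0$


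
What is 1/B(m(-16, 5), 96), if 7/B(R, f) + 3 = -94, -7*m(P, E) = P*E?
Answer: -97/7 ≈ -13.857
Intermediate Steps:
m(P, E) = -E*P/7 (m(P, E) = -P*E/7 = -E*P/7)
B(R, f) = -7/97 (B(R, f) = 7/(-3 - 94) = 7/(-97) = 7*(-1/97) = -7/97)
1/B(m(-16, 5), 96) = 1/(-7/97) = -97/7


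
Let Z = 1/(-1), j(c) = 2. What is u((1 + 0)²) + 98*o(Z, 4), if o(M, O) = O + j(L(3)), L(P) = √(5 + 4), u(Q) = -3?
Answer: 585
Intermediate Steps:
L(P) = 3 (L(P) = √9 = 3)
Z = -1
o(M, O) = 2 + O (o(M, O) = O + 2 = 2 + O)
u((1 + 0)²) + 98*o(Z, 4) = -3 + 98*(2 + 4) = -3 + 98*6 = -3 + 588 = 585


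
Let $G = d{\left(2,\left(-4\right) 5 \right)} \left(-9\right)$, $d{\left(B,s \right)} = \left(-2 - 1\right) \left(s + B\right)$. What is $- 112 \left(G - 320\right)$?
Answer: $90272$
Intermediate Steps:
$d{\left(B,s \right)} = - 3 B - 3 s$ ($d{\left(B,s \right)} = - 3 \left(B + s\right) = - 3 B - 3 s$)
$G = -486$ ($G = \left(\left(-3\right) 2 - 3 \left(\left(-4\right) 5\right)\right) \left(-9\right) = \left(-6 - -60\right) \left(-9\right) = \left(-6 + 60\right) \left(-9\right) = 54 \left(-9\right) = -486$)
$- 112 \left(G - 320\right) = - 112 \left(-486 - 320\right) = \left(-112\right) \left(-806\right) = 90272$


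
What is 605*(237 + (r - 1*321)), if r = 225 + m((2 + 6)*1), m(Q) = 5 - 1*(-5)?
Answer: 91355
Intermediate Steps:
m(Q) = 10 (m(Q) = 5 + 5 = 10)
r = 235 (r = 225 + 10 = 235)
605*(237 + (r - 1*321)) = 605*(237 + (235 - 1*321)) = 605*(237 + (235 - 321)) = 605*(237 - 86) = 605*151 = 91355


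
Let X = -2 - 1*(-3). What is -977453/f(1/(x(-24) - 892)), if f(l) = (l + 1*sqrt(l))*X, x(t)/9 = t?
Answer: 1083017924/1109 + 2166035848*I*sqrt(277)/1109 ≈ 9.7657e+5 + 3.2507e+7*I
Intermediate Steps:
x(t) = 9*t
X = 1 (X = -2 + 3 = 1)
f(l) = l + sqrt(l) (f(l) = (l + 1*sqrt(l))*1 = (l + sqrt(l))*1 = l + sqrt(l))
-977453/f(1/(x(-24) - 892)) = -977453/(1/(9*(-24) - 892) + sqrt(1/(9*(-24) - 892))) = -977453/(1/(-216 - 892) + sqrt(1/(-216 - 892))) = -977453/(1/(-1108) + sqrt(1/(-1108))) = -977453/(-1/1108 + sqrt(-1/1108)) = -977453/(-1/1108 + I*sqrt(277)/554)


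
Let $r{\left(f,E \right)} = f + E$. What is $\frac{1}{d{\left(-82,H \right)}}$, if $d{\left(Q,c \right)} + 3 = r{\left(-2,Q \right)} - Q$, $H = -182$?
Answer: $- \frac{1}{5} \approx -0.2$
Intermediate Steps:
$r{\left(f,E \right)} = E + f$
$d{\left(Q,c \right)} = -5$ ($d{\left(Q,c \right)} = -3 + \left(\left(Q - 2\right) - Q\right) = -3 + \left(\left(-2 + Q\right) - Q\right) = -3 - 2 = -5$)
$\frac{1}{d{\left(-82,H \right)}} = \frac{1}{-5} = - \frac{1}{5}$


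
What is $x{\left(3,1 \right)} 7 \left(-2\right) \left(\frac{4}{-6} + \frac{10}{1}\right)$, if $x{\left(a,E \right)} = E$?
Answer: $- \frac{392}{3} \approx -130.67$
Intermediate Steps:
$x{\left(3,1 \right)} 7 \left(-2\right) \left(\frac{4}{-6} + \frac{10}{1}\right) = 1 \cdot 7 \left(-2\right) \left(\frac{4}{-6} + \frac{10}{1}\right) = 1 \left(-14\right) \left(4 \left(- \frac{1}{6}\right) + 10 \cdot 1\right) = - 14 \left(- \frac{2}{3} + 10\right) = \left(-14\right) \frac{28}{3} = - \frac{392}{3}$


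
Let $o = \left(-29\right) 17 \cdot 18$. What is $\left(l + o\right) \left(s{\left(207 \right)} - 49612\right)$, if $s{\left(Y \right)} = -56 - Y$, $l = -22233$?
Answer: $1551461625$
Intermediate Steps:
$o = -8874$ ($o = \left(-493\right) 18 = -8874$)
$\left(l + o\right) \left(s{\left(207 \right)} - 49612\right) = \left(-22233 - 8874\right) \left(\left(-56 - 207\right) - 49612\right) = - 31107 \left(\left(-56 - 207\right) - 49612\right) = - 31107 \left(-263 - 49612\right) = \left(-31107\right) \left(-49875\right) = 1551461625$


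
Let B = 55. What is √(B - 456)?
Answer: I*√401 ≈ 20.025*I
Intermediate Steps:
√(B - 456) = √(55 - 456) = √(-401) = I*√401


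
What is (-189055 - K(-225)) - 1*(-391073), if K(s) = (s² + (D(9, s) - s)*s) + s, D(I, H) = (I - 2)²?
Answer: 213268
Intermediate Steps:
D(I, H) = (-2 + I)²
K(s) = s + s² + s*(49 - s) (K(s) = (s² + ((-2 + 9)² - s)*s) + s = (s² + (7² - s)*s) + s = (s² + (49 - s)*s) + s = (s² + s*(49 - s)) + s = s + s² + s*(49 - s))
(-189055 - K(-225)) - 1*(-391073) = (-189055 - 50*(-225)) - 1*(-391073) = (-189055 - 1*(-11250)) + 391073 = (-189055 + 11250) + 391073 = -177805 + 391073 = 213268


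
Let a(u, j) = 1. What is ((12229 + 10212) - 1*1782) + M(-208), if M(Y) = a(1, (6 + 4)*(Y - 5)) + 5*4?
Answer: 20680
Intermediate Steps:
M(Y) = 21 (M(Y) = 1 + 5*4 = 1 + 20 = 21)
((12229 + 10212) - 1*1782) + M(-208) = ((12229 + 10212) - 1*1782) + 21 = (22441 - 1782) + 21 = 20659 + 21 = 20680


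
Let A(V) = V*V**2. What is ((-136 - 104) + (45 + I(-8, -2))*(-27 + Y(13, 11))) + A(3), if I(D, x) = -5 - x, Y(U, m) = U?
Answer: -801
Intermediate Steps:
A(V) = V**3
((-136 - 104) + (45 + I(-8, -2))*(-27 + Y(13, 11))) + A(3) = ((-136 - 104) + (45 + (-5 - 1*(-2)))*(-27 + 13)) + 3**3 = (-240 + (45 + (-5 + 2))*(-14)) + 27 = (-240 + (45 - 3)*(-14)) + 27 = (-240 + 42*(-14)) + 27 = (-240 - 588) + 27 = -828 + 27 = -801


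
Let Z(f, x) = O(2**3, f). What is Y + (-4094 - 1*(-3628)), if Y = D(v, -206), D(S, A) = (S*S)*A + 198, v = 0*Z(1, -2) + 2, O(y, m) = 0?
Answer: -1092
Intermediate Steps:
Z(f, x) = 0
v = 2 (v = 0*0 + 2 = 0 + 2 = 2)
D(S, A) = 198 + A*S**2 (D(S, A) = S**2*A + 198 = A*S**2 + 198 = 198 + A*S**2)
Y = -626 (Y = 198 - 206*2**2 = 198 - 206*4 = 198 - 824 = -626)
Y + (-4094 - 1*(-3628)) = -626 + (-4094 - 1*(-3628)) = -626 + (-4094 + 3628) = -626 - 466 = -1092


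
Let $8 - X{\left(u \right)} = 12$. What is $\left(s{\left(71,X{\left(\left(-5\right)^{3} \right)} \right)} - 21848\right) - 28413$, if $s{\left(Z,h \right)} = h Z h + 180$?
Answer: $-48945$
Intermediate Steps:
$X{\left(u \right)} = -4$ ($X{\left(u \right)} = 8 - 12 = -4$)
$s{\left(Z,h \right)} = 180 + Z h^{2}$ ($s{\left(Z,h \right)} = Z h h + 180 = Z h^{2} + 180 = 180 + Z h^{2}$)
$\left(s{\left(71,X{\left(\left(-5\right)^{3} \right)} \right)} - 21848\right) - 28413 = \left(\left(180 + 71 \left(-4\right)^{2}\right) - 21848\right) - 28413 = \left(\left(180 + 71 \cdot 16\right) - 21848\right) - 28413 = \left(\left(180 + 1136\right) - 21848\right) - 28413 = \left(1316 - 21848\right) - 28413 = -20532 - 28413 = -48945$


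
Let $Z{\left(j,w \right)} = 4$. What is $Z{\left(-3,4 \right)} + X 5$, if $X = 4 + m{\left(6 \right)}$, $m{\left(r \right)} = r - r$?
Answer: $24$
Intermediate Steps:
$m{\left(r \right)} = 0$
$X = 4$ ($X = 4 + 0 = 4$)
$Z{\left(-3,4 \right)} + X 5 = 4 + 4 \cdot 5 = 4 + 20 = 24$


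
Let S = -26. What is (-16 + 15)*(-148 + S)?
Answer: 174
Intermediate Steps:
(-16 + 15)*(-148 + S) = (-16 + 15)*(-148 - 26) = -1*(-174) = 174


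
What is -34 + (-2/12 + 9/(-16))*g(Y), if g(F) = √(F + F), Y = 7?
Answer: -34 - 35*√14/48 ≈ -36.728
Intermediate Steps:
g(F) = √2*√F (g(F) = √(2*F) = √2*√F)
-34 + (-2/12 + 9/(-16))*g(Y) = -34 + (-2/12 + 9/(-16))*(√2*√7) = -34 + (-2*1/12 + 9*(-1/16))*√14 = -34 + (-⅙ - 9/16)*√14 = -34 - 35*√14/48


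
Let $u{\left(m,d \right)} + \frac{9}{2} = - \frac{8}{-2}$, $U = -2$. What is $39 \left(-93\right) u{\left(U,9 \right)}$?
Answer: $\frac{3627}{2} \approx 1813.5$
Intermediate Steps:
$u{\left(m,d \right)} = - \frac{1}{2}$ ($u{\left(m,d \right)} = - \frac{9}{2} - \frac{8}{-2} = - \frac{9}{2} - -4 = - \frac{9}{2} + 4 = - \frac{1}{2}$)
$39 \left(-93\right) u{\left(U,9 \right)} = 39 \left(-93\right) \left(- \frac{1}{2}\right) = \left(-3627\right) \left(- \frac{1}{2}\right) = \frac{3627}{2}$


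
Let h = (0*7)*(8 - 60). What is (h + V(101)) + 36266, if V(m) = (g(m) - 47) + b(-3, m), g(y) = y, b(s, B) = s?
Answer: 36317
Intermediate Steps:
V(m) = -50 + m (V(m) = (m - 47) - 3 = (-47 + m) - 3 = -50 + m)
h = 0 (h = 0*(-52) = 0)
(h + V(101)) + 36266 = (0 + (-50 + 101)) + 36266 = (0 + 51) + 36266 = 51 + 36266 = 36317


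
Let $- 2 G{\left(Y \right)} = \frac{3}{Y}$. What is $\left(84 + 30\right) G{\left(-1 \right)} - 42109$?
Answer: $-41938$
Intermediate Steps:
$G{\left(Y \right)} = - \frac{3}{2 Y}$ ($G{\left(Y \right)} = - \frac{3 \frac{1}{Y}}{2} = - \frac{3}{2 Y}$)
$\left(84 + 30\right) G{\left(-1 \right)} - 42109 = \left(84 + 30\right) \left(- \frac{3}{2 \left(-1\right)}\right) - 42109 = 114 \left(\left(- \frac{3}{2}\right) \left(-1\right)\right) - 42109 = 114 \cdot \frac{3}{2} - 42109 = 171 - 42109 = -41938$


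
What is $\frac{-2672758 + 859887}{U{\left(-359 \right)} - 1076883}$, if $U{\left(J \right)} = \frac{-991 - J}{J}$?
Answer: $\frac{650820689}{386600365} \approx 1.6834$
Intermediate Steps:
$U{\left(J \right)} = \frac{-991 - J}{J}$
$\frac{-2672758 + 859887}{U{\left(-359 \right)} - 1076883} = \frac{-2672758 + 859887}{\frac{-991 - -359}{-359} - 1076883} = - \frac{1812871}{- \frac{-991 + 359}{359} - 1076883} = - \frac{1812871}{\left(- \frac{1}{359}\right) \left(-632\right) - 1076883} = - \frac{1812871}{\frac{632}{359} - 1076883} = - \frac{1812871}{- \frac{386600365}{359}} = \left(-1812871\right) \left(- \frac{359}{386600365}\right) = \frac{650820689}{386600365}$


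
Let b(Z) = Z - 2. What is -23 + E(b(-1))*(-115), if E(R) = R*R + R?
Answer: -713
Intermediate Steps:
b(Z) = -2 + Z
E(R) = R + R² (E(R) = R² + R = R + R²)
-23 + E(b(-1))*(-115) = -23 + ((-2 - 1)*(1 + (-2 - 1)))*(-115) = -23 - 3*(1 - 3)*(-115) = -23 - 3*(-2)*(-115) = -23 + 6*(-115) = -23 - 690 = -713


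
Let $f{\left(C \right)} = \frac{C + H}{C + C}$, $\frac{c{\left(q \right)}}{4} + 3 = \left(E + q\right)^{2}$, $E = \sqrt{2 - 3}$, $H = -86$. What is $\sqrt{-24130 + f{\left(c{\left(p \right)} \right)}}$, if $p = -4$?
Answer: $\frac{\sqrt{-65247845 - 1118 i}}{52} \approx 0.0013308 - 155.34 i$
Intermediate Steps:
$E = i$ ($E = \sqrt{-1} = i \approx 1.0 i$)
$c{\left(q \right)} = -12 + 4 \left(i + q\right)^{2}$
$f{\left(C \right)} = \frac{-86 + C}{2 C}$ ($f{\left(C \right)} = \frac{C - 86}{C + C} = \frac{-86 + C}{2 C}$)
$\sqrt{-24130 + f{\left(c{\left(p \right)} \right)}} = \sqrt{-24130 + \frac{-86 - \left(12 - 4 \left(i - 4\right)^{2}\right)}{2 \left(-12 + 4 \left(i - 4\right)^{2}\right)}} = \sqrt{-24130 + \frac{-86 - \left(12 - 4 \left(-4 + i\right)^{2}\right)}{2 \left(-12 + 4 \left(-4 + i\right)^{2}\right)}} = \sqrt{-24130 + \frac{-98 + 4 \left(-4 + i\right)^{2}}{2 \left(-12 + 4 \left(-4 + i\right)^{2}\right)}}$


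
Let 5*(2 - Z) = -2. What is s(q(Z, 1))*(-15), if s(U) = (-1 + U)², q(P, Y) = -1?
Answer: -60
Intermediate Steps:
Z = 12/5 (Z = 2 - ⅕*(-2) = 2 + ⅖ = 12/5 ≈ 2.4000)
s(q(Z, 1))*(-15) = (-1 - 1)²*(-15) = (-2)²*(-15) = 4*(-15) = -60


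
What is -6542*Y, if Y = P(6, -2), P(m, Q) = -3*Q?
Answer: -39252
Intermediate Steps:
Y = 6 (Y = -3*(-2) = 6)
-6542*Y = -6542*6 = -39252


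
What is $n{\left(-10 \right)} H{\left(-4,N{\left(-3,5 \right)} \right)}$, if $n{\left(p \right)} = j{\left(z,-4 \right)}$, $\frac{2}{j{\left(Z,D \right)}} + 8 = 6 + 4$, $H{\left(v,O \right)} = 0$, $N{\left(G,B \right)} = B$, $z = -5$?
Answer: $0$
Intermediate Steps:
$j{\left(Z,D \right)} = 1$ ($j{\left(Z,D \right)} = \frac{2}{-8 + \left(6 + 4\right)} = \frac{2}{-8 + 10} = \frac{2}{2} = 2 \cdot \frac{1}{2} = 1$)
$n{\left(p \right)} = 1$
$n{\left(-10 \right)} H{\left(-4,N{\left(-3,5 \right)} \right)} = 1 \cdot 0 = 0$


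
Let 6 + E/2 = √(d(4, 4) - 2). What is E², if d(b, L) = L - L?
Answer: 136 - 48*I*√2 ≈ 136.0 - 67.882*I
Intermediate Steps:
d(b, L) = 0
E = -12 + 2*I*√2 (E = -12 + 2*√(0 - 2) = -12 + 2*√(-2) = -12 + 2*(I*√2) = -12 + 2*I*√2 ≈ -12.0 + 2.8284*I)
E² = (-12 + 2*I*√2)²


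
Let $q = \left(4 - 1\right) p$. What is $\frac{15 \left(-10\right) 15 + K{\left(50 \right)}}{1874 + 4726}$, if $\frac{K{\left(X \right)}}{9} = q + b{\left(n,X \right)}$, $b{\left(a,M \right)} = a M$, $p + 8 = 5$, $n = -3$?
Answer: $- \frac{1227}{2200} \approx -0.55773$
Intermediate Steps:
$p = -3$ ($p = -8 + 5 = -3$)
$b{\left(a,M \right)} = M a$
$q = -9$ ($q = \left(4 - 1\right) \left(-3\right) = 3 \left(-3\right) = -9$)
$K{\left(X \right)} = -81 - 27 X$ ($K{\left(X \right)} = 9 \left(-9 + X \left(-3\right)\right) = 9 \left(-9 - 3 X\right) = -81 - 27 X$)
$\frac{15 \left(-10\right) 15 + K{\left(50 \right)}}{1874 + 4726} = \frac{15 \left(-10\right) 15 - 1431}{1874 + 4726} = \frac{\left(-150\right) 15 - 1431}{6600} = \left(-2250 - 1431\right) \frac{1}{6600} = \left(-3681\right) \frac{1}{6600} = - \frac{1227}{2200}$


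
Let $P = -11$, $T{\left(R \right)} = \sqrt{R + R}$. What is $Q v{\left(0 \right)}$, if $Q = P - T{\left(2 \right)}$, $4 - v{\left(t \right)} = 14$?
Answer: $130$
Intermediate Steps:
$T{\left(R \right)} = \sqrt{2} \sqrt{R}$ ($T{\left(R \right)} = \sqrt{2 R} = \sqrt{2} \sqrt{R}$)
$v{\left(t \right)} = -10$ ($v{\left(t \right)} = 4 - 14 = -10$)
$Q = -13$ ($Q = -11 - \sqrt{2} \sqrt{2} = -11 - 2 = -13$)
$Q v{\left(0 \right)} = \left(-13\right) \left(-10\right) = 130$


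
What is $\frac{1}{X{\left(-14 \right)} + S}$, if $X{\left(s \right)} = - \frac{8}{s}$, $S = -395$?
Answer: $- \frac{7}{2761} \approx -0.0025353$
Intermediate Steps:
$\frac{1}{X{\left(-14 \right)} + S} = \frac{1}{- \frac{8}{-14} - 395} = \frac{1}{\left(-8\right) \left(- \frac{1}{14}\right) - 395} = \frac{1}{\frac{4}{7} - 395} = \frac{1}{- \frac{2761}{7}} = - \frac{7}{2761}$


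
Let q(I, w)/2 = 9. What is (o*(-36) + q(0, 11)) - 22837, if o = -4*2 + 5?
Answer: -22711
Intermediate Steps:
o = -3 (o = -8 + 5 = -3)
q(I, w) = 18 (q(I, w) = 2*9 = 18)
(o*(-36) + q(0, 11)) - 22837 = (-3*(-36) + 18) - 22837 = (108 + 18) - 22837 = 126 - 22837 = -22711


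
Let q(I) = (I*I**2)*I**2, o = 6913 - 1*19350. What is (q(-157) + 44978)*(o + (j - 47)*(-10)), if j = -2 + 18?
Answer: 1156781767290533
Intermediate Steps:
o = -12437 (o = 6913 - 19350 = -12437)
j = 16
q(I) = I**5 (q(I) = I**3*I**2 = I**5)
(q(-157) + 44978)*(o + (j - 47)*(-10)) = ((-157)**5 + 44978)*(-12437 + (16 - 47)*(-10)) = (-95388992557 + 44978)*(-12437 - 31*(-10)) = -95388947579*(-12437 + 310) = -95388947579*(-12127) = 1156781767290533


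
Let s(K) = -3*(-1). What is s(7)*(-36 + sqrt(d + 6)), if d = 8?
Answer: -108 + 3*sqrt(14) ≈ -96.775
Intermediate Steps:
s(K) = 3
s(7)*(-36 + sqrt(d + 6)) = 3*(-36 + sqrt(8 + 6)) = 3*(-36 + sqrt(14)) = -108 + 3*sqrt(14)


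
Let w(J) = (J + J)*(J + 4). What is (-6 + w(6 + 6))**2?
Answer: 142884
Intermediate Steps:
w(J) = 2*J*(4 + J) (w(J) = (2*J)*(4 + J) = 2*J*(4 + J))
(-6 + w(6 + 6))**2 = (-6 + 2*(6 + 6)*(4 + (6 + 6)))**2 = (-6 + 2*12*(4 + 12))**2 = (-6 + 2*12*16)**2 = (-6 + 384)**2 = 378**2 = 142884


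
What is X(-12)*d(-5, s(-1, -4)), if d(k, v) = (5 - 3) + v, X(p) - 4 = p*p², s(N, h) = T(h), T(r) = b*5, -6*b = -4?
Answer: -27584/3 ≈ -9194.7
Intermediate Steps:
b = ⅔ (b = -⅙*(-4) = ⅔ ≈ 0.66667)
T(r) = 10/3 (T(r) = (⅔)*5 = 10/3)
s(N, h) = 10/3
X(p) = 4 + p³ (X(p) = 4 + p*p² = 4 + p³)
d(k, v) = 2 + v
X(-12)*d(-5, s(-1, -4)) = (4 + (-12)³)*(2 + 10/3) = (4 - 1728)*(16/3) = -1724*16/3 = -27584/3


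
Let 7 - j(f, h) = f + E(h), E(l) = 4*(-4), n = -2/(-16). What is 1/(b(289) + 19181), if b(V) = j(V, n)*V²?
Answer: -1/22197405 ≈ -4.5050e-8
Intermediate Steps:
n = ⅛ (n = -2*(-1/16) = ⅛ ≈ 0.12500)
E(l) = -16
j(f, h) = 23 - f (j(f, h) = 7 - (f - 16) = 7 - (-16 + f) = 7 + (16 - f) = 23 - f)
b(V) = V²*(23 - V) (b(V) = (23 - V)*V² = V²*(23 - V))
1/(b(289) + 19181) = 1/(289²*(23 - 1*289) + 19181) = 1/(83521*(23 - 289) + 19181) = 1/(83521*(-266) + 19181) = 1/(-22216586 + 19181) = 1/(-22197405) = -1/22197405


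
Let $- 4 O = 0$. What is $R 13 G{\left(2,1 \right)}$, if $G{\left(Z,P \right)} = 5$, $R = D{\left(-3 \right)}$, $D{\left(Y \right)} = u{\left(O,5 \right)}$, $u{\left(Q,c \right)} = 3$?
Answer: $195$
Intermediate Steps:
$O = 0$ ($O = \left(- \frac{1}{4}\right) 0 = 0$)
$D{\left(Y \right)} = 3$
$R = 3$
$R 13 G{\left(2,1 \right)} = 3 \cdot 13 \cdot 5 = 39 \cdot 5 = 195$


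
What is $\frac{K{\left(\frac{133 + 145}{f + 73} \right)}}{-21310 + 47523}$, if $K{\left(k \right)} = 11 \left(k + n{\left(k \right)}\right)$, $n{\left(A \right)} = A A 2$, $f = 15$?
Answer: $\frac{22379}{2306744} \approx 0.0097016$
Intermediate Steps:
$n{\left(A \right)} = 2 A^{2}$ ($n{\left(A \right)} = A^{2} \cdot 2 = 2 A^{2}$)
$K{\left(k \right)} = 11 k + 22 k^{2}$ ($K{\left(k \right)} = 11 \left(k + 2 k^{2}\right) = 11 k + 22 k^{2}$)
$\frac{K{\left(\frac{133 + 145}{f + 73} \right)}}{-21310 + 47523} = \frac{11 \frac{133 + 145}{15 + 73} \left(1 + 2 \frac{133 + 145}{15 + 73}\right)}{-21310 + 47523} = \frac{11 \cdot \frac{278}{88} \left(1 + 2 \cdot \frac{278}{88}\right)}{26213} = 11 \cdot 278 \cdot \frac{1}{88} \left(1 + 2 \cdot 278 \cdot \frac{1}{88}\right) \frac{1}{26213} = 11 \cdot \frac{139}{44} \left(1 + 2 \cdot \frac{139}{44}\right) \frac{1}{26213} = 11 \cdot \frac{139}{44} \left(1 + \frac{139}{22}\right) \frac{1}{26213} = 11 \cdot \frac{139}{44} \cdot \frac{161}{22} \cdot \frac{1}{26213} = \frac{22379}{88} \cdot \frac{1}{26213} = \frac{22379}{2306744}$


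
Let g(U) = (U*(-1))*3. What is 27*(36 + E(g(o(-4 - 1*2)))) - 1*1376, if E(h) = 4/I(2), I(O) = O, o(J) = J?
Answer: -350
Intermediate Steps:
g(U) = -3*U (g(U) = -U*3 = -3*U)
E(h) = 2 (E(h) = 4/2 = 4*(½) = 2)
27*(36 + E(g(o(-4 - 1*2)))) - 1*1376 = 27*(36 + 2) - 1*1376 = 27*38 - 1376 = 1026 - 1376 = -350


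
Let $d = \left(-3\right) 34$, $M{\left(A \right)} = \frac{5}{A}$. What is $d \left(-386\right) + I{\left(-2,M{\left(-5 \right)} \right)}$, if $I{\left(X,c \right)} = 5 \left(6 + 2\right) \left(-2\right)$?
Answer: $39292$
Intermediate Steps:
$d = -102$
$I{\left(X,c \right)} = -80$ ($I{\left(X,c \right)} = 5 \cdot 8 \left(-2\right) = 40 \left(-2\right) = -80$)
$d \left(-386\right) + I{\left(-2,M{\left(-5 \right)} \right)} = \left(-102\right) \left(-386\right) - 80 = 39372 - 80 = 39292$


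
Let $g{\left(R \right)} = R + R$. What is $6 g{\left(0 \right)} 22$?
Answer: $0$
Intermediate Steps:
$g{\left(R \right)} = 2 R$
$6 g{\left(0 \right)} 22 = 6 \cdot 2 \cdot 0 \cdot 22 = 6 \cdot 0 \cdot 22 = 0 \cdot 22 = 0$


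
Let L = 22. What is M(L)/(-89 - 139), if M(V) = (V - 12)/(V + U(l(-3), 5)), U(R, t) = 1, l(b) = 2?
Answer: -5/2622 ≈ -0.0019069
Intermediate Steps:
M(V) = (-12 + V)/(1 + V) (M(V) = (V - 12)/(V + 1) = (-12 + V)/(1 + V))
M(L)/(-89 - 139) = ((-12 + 22)/(1 + 22))/(-89 - 139) = (10/23)/(-228) = ((1/23)*10)*(-1/228) = (10/23)*(-1/228) = -5/2622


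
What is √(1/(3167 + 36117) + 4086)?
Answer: 5*√63056486717/19642 ≈ 63.922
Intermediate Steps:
√(1/(3167 + 36117) + 4086) = √(1/39284 + 4086) = √(160514425/39284) = 5*√63056486717/19642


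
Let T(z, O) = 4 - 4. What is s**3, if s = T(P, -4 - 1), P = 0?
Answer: 0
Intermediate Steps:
T(z, O) = 0
s = 0
s**3 = 0**3 = 0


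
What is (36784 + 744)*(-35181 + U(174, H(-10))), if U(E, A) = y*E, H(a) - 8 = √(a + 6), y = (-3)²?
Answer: -1261503720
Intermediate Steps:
y = 9
H(a) = 8 + √(6 + a) (H(a) = 8 + √(a + 6) = 8 + √(6 + a))
U(E, A) = 9*E
(36784 + 744)*(-35181 + U(174, H(-10))) = (36784 + 744)*(-35181 + 9*174) = 37528*(-35181 + 1566) = 37528*(-33615) = -1261503720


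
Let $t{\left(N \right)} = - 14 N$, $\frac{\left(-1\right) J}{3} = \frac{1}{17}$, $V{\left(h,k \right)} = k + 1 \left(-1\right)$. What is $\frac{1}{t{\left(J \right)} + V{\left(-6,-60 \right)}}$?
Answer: $- \frac{17}{995} \approx -0.017085$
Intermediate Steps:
$V{\left(h,k \right)} = -1 + k$ ($V{\left(h,k \right)} = k - 1 = -1 + k$)
$J = - \frac{3}{17} \approx -0.17647$
$\frac{1}{t{\left(J \right)} + V{\left(-6,-60 \right)}} = \frac{1}{\left(-14\right) \left(- \frac{3}{17}\right) - 61} = \frac{1}{\frac{42}{17} - 61} = \frac{1}{- \frac{995}{17}} = - \frac{17}{995}$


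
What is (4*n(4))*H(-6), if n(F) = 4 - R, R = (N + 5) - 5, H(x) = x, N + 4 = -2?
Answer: -240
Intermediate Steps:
N = -6 (N = -4 - 2 = -6)
R = -6 (R = (-6 + 5) - 5 = -1 - 5 = -6)
n(F) = 10 (n(F) = 4 - 1*(-6) = 4 + 6 = 10)
(4*n(4))*H(-6) = (4*10)*(-6) = 40*(-6) = -240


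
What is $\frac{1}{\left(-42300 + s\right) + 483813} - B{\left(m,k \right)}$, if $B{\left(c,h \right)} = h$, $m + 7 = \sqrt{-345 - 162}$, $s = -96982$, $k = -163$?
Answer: $\frac{56158554}{344531} \approx 163.0$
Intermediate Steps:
$m = -7 + 13 i \sqrt{3}$ ($m = -7 + \sqrt{-345 - 162} = -7 + \sqrt{-507} = -7 + 13 i \sqrt{3} \approx -7.0 + 22.517 i$)
$\frac{1}{\left(-42300 + s\right) + 483813} - B{\left(m,k \right)} = \frac{1}{\left(-42300 - 96982\right) + 483813} - -163 = \frac{1}{-139282 + 483813} + 163 = \frac{1}{344531} + 163 = \frac{56158554}{344531}$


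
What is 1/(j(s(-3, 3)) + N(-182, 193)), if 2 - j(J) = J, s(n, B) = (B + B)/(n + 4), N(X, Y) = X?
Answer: -1/186 ≈ -0.0053763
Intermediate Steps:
s(n, B) = 2*B/(4 + n) (s(n, B) = (2*B)/(4 + n) = 2*B/(4 + n))
j(J) = 2 - J
1/(j(s(-3, 3)) + N(-182, 193)) = 1/((2 - 2*3/(4 - 3)) - 182) = 1/((2 - 2*3/1) - 182) = 1/((2 - 2*3) - 182) = 1/((2 - 1*6) - 182) = 1/((2 - 6) - 182) = 1/(-4 - 182) = 1/(-186) = -1/186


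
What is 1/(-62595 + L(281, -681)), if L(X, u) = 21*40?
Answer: -1/61755 ≈ -1.6193e-5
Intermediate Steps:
L(X, u) = 840
1/(-62595 + L(281, -681)) = 1/(-62595 + 840) = 1/(-61755) = -1/61755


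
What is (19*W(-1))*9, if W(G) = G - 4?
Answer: -855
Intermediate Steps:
W(G) = -4 + G
(19*W(-1))*9 = (19*(-4 - 1))*9 = (19*(-5))*9 = -95*9 = -855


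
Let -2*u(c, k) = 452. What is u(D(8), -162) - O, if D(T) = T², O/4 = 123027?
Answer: -492334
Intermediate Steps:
O = 492108 (O = 4*123027 = 492108)
u(c, k) = -226 (u(c, k) = -½*452 = -226)
u(D(8), -162) - O = -226 - 1*492108 = -226 - 492108 = -492334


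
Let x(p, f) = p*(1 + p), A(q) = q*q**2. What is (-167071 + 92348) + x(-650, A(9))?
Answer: 347127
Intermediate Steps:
A(q) = q**3
(-167071 + 92348) + x(-650, A(9)) = (-167071 + 92348) - 650*(1 - 650) = -74723 - 650*(-649) = -74723 + 421850 = 347127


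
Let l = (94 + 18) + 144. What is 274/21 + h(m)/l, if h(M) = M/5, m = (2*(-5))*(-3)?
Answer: 35135/2688 ≈ 13.071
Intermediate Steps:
m = 30 (m = -10*(-3) = 30)
l = 256 (l = 112 + 144 = 256)
h(M) = M/5 (h(M) = M*(⅕) = M/5)
274/21 + h(m)/l = 274/21 + ((⅕)*30)/256 = 274*(1/21) + 6*(1/256) = 274/21 + 3/128 = 35135/2688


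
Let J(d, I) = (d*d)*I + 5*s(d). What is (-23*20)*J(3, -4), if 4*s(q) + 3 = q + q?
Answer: 14835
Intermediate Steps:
s(q) = -¾ + q/2 (s(q) = -¾ + (q + q)/4 = -¾ + (2*q)/4 = -¾ + q/2)
J(d, I) = -15/4 + 5*d/2 + I*d² (J(d, I) = (d*d)*I + 5*(-¾ + d/2) = d²*I + (-15/4 + 5*d/2) = I*d² + (-15/4 + 5*d/2) = -15/4 + 5*d/2 + I*d²)
(-23*20)*J(3, -4) = (-23*20)*(-15/4 + (5/2)*3 - 4*3²) = -460*(-15/4 + 15/2 - 4*9) = -460*(-15/4 + 15/2 - 36) = -460*(-129/4) = 14835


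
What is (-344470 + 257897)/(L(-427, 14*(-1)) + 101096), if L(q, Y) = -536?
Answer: -86573/100560 ≈ -0.86091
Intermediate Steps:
(-344470 + 257897)/(L(-427, 14*(-1)) + 101096) = (-344470 + 257897)/(-536 + 101096) = -86573/100560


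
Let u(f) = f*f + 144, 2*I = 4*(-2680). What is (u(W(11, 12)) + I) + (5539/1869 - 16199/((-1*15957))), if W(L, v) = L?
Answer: -50610916127/9941211 ≈ -5091.0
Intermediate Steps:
I = -5360 (I = (4*(-2680))/2 = (½)*(-10720) = -5360)
u(f) = 144 + f² (u(f) = f² + 144 = 144 + f²)
(u(W(11, 12)) + I) + (5539/1869 - 16199/((-1*15957))) = ((144 + 11²) - 5360) + (5539/1869 - 16199/((-1*15957))) = ((144 + 121) - 5360) + (5539*(1/1869) - 16199/(-15957)) = (265 - 5360) + (5539/1869 - 16199*(-1/15957)) = -5095 + (5539/1869 + 16199/15957) = -5095 + 39553918/9941211 = -50610916127/9941211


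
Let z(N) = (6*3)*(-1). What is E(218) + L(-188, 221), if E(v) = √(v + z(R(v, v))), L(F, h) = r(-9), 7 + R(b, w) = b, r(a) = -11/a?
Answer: 11/9 + 10*√2 ≈ 15.364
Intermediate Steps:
R(b, w) = -7 + b
L(F, h) = 11/9 (L(F, h) = -11/(-9) = -11*(-⅑) = 11/9)
z(N) = -18 (z(N) = 18*(-1) = -18)
E(v) = √(-18 + v) (E(v) = √(v - 18) = √(-18 + v))
E(218) + L(-188, 221) = √(-18 + 218) + 11/9 = √200 + 11/9 = 10*√2 + 11/9 = 11/9 + 10*√2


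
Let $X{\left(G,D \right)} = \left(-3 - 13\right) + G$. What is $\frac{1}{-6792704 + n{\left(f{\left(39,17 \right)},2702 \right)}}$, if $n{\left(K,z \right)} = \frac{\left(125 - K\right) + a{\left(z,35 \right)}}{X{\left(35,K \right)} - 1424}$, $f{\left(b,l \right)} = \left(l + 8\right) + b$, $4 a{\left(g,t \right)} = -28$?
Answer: $- \frac{1405}{9543749174} \approx -1.4722 \cdot 10^{-7}$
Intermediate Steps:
$X{\left(G,D \right)} = -16 + G$
$a{\left(g,t \right)} = -7$ ($a{\left(g,t \right)} = \frac{1}{4} \left(-28\right) = -7$)
$f{\left(b,l \right)} = 8 + b + l$ ($f{\left(b,l \right)} = \left(8 + l\right) + b = 8 + b + l$)
$n{\left(K,z \right)} = - \frac{118}{1405} + \frac{K}{1405}$ ($n{\left(K,z \right)} = \frac{\left(125 - K\right) - 7}{\left(-16 + 35\right) - 1424} = \frac{118 - K}{19 - 1424} = \frac{118 - K}{-1405} = \left(118 - K\right) \left(- \frac{1}{1405}\right) = - \frac{118}{1405} + \frac{K}{1405}$)
$\frac{1}{-6792704 + n{\left(f{\left(39,17 \right)},2702 \right)}} = \frac{1}{-6792704 - \left(\frac{118}{1405} - \frac{8 + 39 + 17}{1405}\right)} = \frac{1}{-6792704 + \left(- \frac{118}{1405} + \frac{1}{1405} \cdot 64\right)} = \frac{1}{-6792704 + \left(- \frac{118}{1405} + \frac{64}{1405}\right)} = \frac{1}{-6792704 - \frac{54}{1405}} = \frac{1}{- \frac{9543749174}{1405}} = - \frac{1405}{9543749174}$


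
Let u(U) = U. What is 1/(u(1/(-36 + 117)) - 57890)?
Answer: -81/4689089 ≈ -1.7274e-5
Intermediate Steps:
1/(u(1/(-36 + 117)) - 57890) = 1/(1/(-36 + 117) - 57890) = 1/(1/81 - 57890) = 1/(-4689089/81) = -81/4689089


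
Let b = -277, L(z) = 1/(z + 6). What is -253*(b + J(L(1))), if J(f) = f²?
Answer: 3433716/49 ≈ 70076.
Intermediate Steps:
L(z) = 1/(6 + z)
-253*(b + J(L(1))) = -253*(-277 + (1/(6 + 1))²) = -253*(-277 + (1/7)²) = -253*(-277 + (⅐)²) = -253*(-277 + 1/49) = -253*(-13572/49) = 3433716/49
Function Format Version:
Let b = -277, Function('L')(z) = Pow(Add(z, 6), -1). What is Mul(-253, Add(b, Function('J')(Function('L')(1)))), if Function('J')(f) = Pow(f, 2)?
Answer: Rational(3433716, 49) ≈ 70076.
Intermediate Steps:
Function('L')(z) = Pow(Add(6, z), -1)
Mul(-253, Add(b, Function('J')(Function('L')(1)))) = Mul(-253, Add(-277, Pow(Pow(Add(6, 1), -1), 2))) = Mul(-253, Add(-277, Pow(Pow(7, -1), 2))) = Mul(-253, Add(-277, Pow(Rational(1, 7), 2))) = Mul(-253, Add(-277, Rational(1, 49))) = Mul(-253, Rational(-13572, 49)) = Rational(3433716, 49)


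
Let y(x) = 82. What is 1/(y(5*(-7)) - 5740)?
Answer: -1/5658 ≈ -0.00017674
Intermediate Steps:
1/(y(5*(-7)) - 5740) = 1/(82 - 5740) = 1/(-5658) = -1/5658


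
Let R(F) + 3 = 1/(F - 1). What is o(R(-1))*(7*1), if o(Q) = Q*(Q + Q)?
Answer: 343/2 ≈ 171.50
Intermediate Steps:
R(F) = -3 + 1/(-1 + F) (R(F) = -3 + 1/(F - 1) = -3 + 1/(-1 + F))
o(Q) = 2*Q**2 (o(Q) = Q*(2*Q) = 2*Q**2)
o(R(-1))*(7*1) = (2*((4 - 3*(-1))/(-1 - 1))**2)*(7*1) = (2*((4 + 3)/(-2))**2)*7 = (2*(-1/2*7)**2)*7 = (2*(-7/2)**2)*7 = (2*(49/4))*7 = (49/2)*7 = 343/2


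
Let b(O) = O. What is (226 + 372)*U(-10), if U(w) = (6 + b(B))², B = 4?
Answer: 59800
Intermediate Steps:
U(w) = 100 (U(w) = (6 + 4)² = 10² = 100)
(226 + 372)*U(-10) = (226 + 372)*100 = 598*100 = 59800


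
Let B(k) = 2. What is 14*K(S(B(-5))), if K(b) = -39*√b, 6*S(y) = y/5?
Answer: -182*√15/5 ≈ -140.98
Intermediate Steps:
S(y) = y/30 (S(y) = (y/5)/6 = y/30)
14*K(S(B(-5))) = 14*(-39*√15/15) = 14*(-13*√15/5) = -182*√15/5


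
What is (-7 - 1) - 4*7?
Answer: -36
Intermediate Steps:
(-7 - 1) - 4*7 = -8 - 28 = -36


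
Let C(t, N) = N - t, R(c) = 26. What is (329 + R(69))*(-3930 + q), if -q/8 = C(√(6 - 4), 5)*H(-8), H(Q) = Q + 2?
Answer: -1309950 - 17040*√2 ≈ -1.3340e+6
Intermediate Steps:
H(Q) = 2 + Q
q = 240 - 48*√2 (q = -8*(5 - √(6 - 4))*(2 - 8) = -8*(5 - √2)*(-6) = -8*(-30 + 6*√2) = 240 - 48*√2 ≈ 172.12)
(329 + R(69))*(-3930 + q) = (329 + 26)*(-3930 + (240 - 48*√2)) = 355*(-3690 - 48*√2) = -1309950 - 17040*√2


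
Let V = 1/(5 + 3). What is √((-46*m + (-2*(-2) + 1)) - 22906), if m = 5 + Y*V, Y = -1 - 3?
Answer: 2*I*√5777 ≈ 152.01*I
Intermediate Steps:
V = ⅛ (V = 1/8 = ⅛ ≈ 0.12500)
Y = -4
m = 9/2 (m = 5 - 4*⅛ = 5 - ½ = 9/2 ≈ 4.5000)
√((-46*m + (-2*(-2) + 1)) - 22906) = √((-46*9/2 + (-2*(-2) + 1)) - 22906) = √((-207 + (4 + 1)) - 22906) = √((-207 + 5) - 22906) = √(-202 - 22906) = √(-23108) = 2*I*√5777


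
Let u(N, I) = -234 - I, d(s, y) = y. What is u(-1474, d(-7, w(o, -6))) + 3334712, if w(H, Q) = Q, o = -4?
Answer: 3334484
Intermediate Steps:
u(-1474, d(-7, w(o, -6))) + 3334712 = (-234 - 1*(-6)) + 3334712 = (-234 + 6) + 3334712 = -228 + 3334712 = 3334484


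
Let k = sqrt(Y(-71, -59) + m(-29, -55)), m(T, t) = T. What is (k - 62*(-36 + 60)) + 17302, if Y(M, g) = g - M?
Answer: 15814 + I*sqrt(17) ≈ 15814.0 + 4.1231*I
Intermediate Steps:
k = I*sqrt(17) (k = sqrt((-59 - 1*(-71)) - 29) = sqrt((-59 + 71) - 29) = sqrt(12 - 29) = sqrt(-17) = I*sqrt(17) ≈ 4.1231*I)
(k - 62*(-36 + 60)) + 17302 = (I*sqrt(17) - 62*(-36 + 60)) + 17302 = (I*sqrt(17) - 62*24) + 17302 = (I*sqrt(17) - 1488) + 17302 = (-1488 + I*sqrt(17)) + 17302 = 15814 + I*sqrt(17)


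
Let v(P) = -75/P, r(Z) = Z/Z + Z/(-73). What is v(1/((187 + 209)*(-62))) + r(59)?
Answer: 134422214/73 ≈ 1.8414e+6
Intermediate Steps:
r(Z) = 1 - Z/73 (r(Z) = 1 + Z*(-1/73) = 1 - Z/73)
v(1/((187 + 209)*(-62))) + r(59) = -75/(1/((187 + 209)*(-62))) + (1 - 1/73*59) = -75/(-1/62/396) + (1 - 59/73) = -75/((1/396)*(-1/62)) + 14/73 = -75/(-1/24552) + 14/73 = -75*(-24552) + 14/73 = 1841400 + 14/73 = 134422214/73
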